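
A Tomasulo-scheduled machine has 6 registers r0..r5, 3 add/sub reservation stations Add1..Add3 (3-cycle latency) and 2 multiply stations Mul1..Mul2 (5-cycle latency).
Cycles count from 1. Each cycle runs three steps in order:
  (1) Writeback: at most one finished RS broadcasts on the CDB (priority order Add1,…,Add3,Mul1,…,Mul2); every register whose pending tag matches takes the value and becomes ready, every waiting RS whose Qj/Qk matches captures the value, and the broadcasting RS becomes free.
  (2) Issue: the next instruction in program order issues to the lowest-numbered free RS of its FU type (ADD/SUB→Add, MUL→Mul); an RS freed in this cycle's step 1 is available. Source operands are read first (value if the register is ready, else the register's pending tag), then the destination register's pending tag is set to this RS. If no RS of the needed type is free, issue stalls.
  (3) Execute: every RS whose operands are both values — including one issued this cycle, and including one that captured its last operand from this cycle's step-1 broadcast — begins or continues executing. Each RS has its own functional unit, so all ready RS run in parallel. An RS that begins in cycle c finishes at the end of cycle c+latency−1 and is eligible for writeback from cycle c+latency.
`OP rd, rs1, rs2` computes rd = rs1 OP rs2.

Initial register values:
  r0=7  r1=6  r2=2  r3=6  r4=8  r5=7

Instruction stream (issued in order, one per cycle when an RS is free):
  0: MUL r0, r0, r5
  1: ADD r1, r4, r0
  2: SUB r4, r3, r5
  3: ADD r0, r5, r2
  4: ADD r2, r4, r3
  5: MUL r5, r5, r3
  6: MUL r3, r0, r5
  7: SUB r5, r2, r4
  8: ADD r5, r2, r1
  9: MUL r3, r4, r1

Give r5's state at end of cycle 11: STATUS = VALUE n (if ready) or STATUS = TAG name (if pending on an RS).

cycle 1: issue MUL r0<-Mul1 // r0:Mul1,r1:6,r2:2,r3:6,r4:8,r5:7
cycle 2: issue ADD r1<-Add1 // r0:Mul1,r1:Add1,r2:2,r3:6,r4:8,r5:7
cycle 3: issue SUB r4<-Add2 // r0:Mul1,r1:Add1,r2:2,r3:6,r4:Add2,r5:7
cycle 4: issue ADD r0<-Add3 // r0:Add3,r1:Add1,r2:2,r3:6,r4:Add2,r5:7
cycle 5: stall // r0:Add3,r1:Add1,r2:2,r3:6,r4:Add2,r5:7
cycle 6: CDB Add2=-1; issue ADD r2<-Add2 // r0:Add3,r1:Add1,r2:Add2,r3:6,r4:-1,r5:7
cycle 7: CDB Add3=9; issue MUL r5<-Mul2 // r0:9,r1:Add1,r2:Add2,r3:6,r4:-1,r5:Mul2
cycle 8: CDB Mul1=49; issue MUL r3<-Mul1 // r0:9,r1:Add1,r2:Add2,r3:Mul1,r4:-1,r5:Mul2
cycle 9: CDB Add2=5; issue SUB r5<-Add2 // r0:9,r1:Add1,r2:5,r3:Mul1,r4:-1,r5:Add2
cycle 10: issue ADD r5<-Add3 // r0:9,r1:Add1,r2:5,r3:Mul1,r4:-1,r5:Add3
cycle 11: CDB Add1=57; stall // r0:9,r1:57,r2:5,r3:Mul1,r4:-1,r5:Add3

STATUS = TAG Add3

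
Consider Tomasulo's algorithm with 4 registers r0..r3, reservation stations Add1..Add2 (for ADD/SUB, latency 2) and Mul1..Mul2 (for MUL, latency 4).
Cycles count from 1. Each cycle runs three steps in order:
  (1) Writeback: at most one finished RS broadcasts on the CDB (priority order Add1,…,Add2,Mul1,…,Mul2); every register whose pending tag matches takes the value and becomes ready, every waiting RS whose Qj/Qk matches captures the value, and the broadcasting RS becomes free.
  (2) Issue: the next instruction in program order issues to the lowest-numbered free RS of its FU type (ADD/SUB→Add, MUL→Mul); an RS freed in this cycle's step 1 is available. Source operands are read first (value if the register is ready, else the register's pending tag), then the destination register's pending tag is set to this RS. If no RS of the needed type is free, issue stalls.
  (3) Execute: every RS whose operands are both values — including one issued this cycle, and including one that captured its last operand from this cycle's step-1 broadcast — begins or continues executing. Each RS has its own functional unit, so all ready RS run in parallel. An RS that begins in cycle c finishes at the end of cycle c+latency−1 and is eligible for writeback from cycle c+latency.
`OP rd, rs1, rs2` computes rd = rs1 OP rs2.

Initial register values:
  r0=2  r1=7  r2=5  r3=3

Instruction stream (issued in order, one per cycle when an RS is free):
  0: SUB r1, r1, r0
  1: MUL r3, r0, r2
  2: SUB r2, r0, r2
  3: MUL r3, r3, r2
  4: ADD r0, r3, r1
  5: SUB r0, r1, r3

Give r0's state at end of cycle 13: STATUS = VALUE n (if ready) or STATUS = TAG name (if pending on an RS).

c1: issue SUB r1<-Add1 | r0:2,r1:Add1,r2:5,r3:3
c2: issue MUL r3<-Mul1 | r0:2,r1:Add1,r2:5,r3:Mul1
c3: CDB Add1=5; issue SUB r2<-Add1 | r0:2,r1:5,r2:Add1,r3:Mul1
c4: issue MUL r3<-Mul2 | r0:2,r1:5,r2:Add1,r3:Mul2
c5: CDB Add1=-3; issue ADD r0<-Add1 | r0:Add1,r1:5,r2:-3,r3:Mul2
c6: CDB Mul1=10; issue SUB r0<-Add2 | r0:Add2,r1:5,r2:-3,r3:Mul2
c7: - | r0:Add2,r1:5,r2:-3,r3:Mul2
c8: - | r0:Add2,r1:5,r2:-3,r3:Mul2
c9: - | r0:Add2,r1:5,r2:-3,r3:Mul2
c10: CDB Mul2=-30 | r0:Add2,r1:5,r2:-3,r3:-30
c11: - | r0:Add2,r1:5,r2:-3,r3:-30
c12: CDB Add1=-25 | r0:Add2,r1:5,r2:-3,r3:-30
c13: CDB Add2=35 | r0:35,r1:5,r2:-3,r3:-30

STATUS = VALUE 35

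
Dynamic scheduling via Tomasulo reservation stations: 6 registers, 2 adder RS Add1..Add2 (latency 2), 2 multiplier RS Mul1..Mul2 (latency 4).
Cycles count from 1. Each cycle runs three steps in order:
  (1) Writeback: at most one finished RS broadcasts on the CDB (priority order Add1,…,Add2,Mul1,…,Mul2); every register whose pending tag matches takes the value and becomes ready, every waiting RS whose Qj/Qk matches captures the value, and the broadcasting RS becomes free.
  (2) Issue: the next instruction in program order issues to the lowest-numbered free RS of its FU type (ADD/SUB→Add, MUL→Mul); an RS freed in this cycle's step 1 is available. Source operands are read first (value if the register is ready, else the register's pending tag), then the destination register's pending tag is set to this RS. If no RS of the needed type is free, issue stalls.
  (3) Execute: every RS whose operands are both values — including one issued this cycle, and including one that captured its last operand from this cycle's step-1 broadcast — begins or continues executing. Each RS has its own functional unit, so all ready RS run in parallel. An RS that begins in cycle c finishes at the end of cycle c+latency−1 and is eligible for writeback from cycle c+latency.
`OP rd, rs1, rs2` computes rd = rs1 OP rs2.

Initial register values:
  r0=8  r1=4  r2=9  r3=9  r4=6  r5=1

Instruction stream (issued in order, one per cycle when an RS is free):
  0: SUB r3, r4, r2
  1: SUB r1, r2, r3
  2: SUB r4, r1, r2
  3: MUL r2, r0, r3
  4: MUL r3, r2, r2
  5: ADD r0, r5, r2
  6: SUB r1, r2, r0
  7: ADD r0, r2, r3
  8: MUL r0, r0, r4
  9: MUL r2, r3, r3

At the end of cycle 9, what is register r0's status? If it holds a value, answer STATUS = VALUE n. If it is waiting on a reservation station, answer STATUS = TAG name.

  c1: issue SUB r3<-Add1  regs: r0:8,r1:4,r2:9,r3:Add1,r4:6,r5:1
  c2: issue SUB r1<-Add2  regs: r0:8,r1:Add2,r2:9,r3:Add1,r4:6,r5:1
  c3: CDB Add1=-3; issue SUB r4<-Add1  regs: r0:8,r1:Add2,r2:9,r3:-3,r4:Add1,r5:1
  c4: issue MUL r2<-Mul1  regs: r0:8,r1:Add2,r2:Mul1,r3:-3,r4:Add1,r5:1
  c5: CDB Add2=12; issue MUL r3<-Mul2  regs: r0:8,r1:12,r2:Mul1,r3:Mul2,r4:Add1,r5:1
  c6: issue ADD r0<-Add2  regs: r0:Add2,r1:12,r2:Mul1,r3:Mul2,r4:Add1,r5:1
  c7: CDB Add1=3; issue SUB r1<-Add1  regs: r0:Add2,r1:Add1,r2:Mul1,r3:Mul2,r4:3,r5:1
  c8: CDB Mul1=-24; stall  regs: r0:Add2,r1:Add1,r2:-24,r3:Mul2,r4:3,r5:1
  c9: stall  regs: r0:Add2,r1:Add1,r2:-24,r3:Mul2,r4:3,r5:1

STATUS = TAG Add2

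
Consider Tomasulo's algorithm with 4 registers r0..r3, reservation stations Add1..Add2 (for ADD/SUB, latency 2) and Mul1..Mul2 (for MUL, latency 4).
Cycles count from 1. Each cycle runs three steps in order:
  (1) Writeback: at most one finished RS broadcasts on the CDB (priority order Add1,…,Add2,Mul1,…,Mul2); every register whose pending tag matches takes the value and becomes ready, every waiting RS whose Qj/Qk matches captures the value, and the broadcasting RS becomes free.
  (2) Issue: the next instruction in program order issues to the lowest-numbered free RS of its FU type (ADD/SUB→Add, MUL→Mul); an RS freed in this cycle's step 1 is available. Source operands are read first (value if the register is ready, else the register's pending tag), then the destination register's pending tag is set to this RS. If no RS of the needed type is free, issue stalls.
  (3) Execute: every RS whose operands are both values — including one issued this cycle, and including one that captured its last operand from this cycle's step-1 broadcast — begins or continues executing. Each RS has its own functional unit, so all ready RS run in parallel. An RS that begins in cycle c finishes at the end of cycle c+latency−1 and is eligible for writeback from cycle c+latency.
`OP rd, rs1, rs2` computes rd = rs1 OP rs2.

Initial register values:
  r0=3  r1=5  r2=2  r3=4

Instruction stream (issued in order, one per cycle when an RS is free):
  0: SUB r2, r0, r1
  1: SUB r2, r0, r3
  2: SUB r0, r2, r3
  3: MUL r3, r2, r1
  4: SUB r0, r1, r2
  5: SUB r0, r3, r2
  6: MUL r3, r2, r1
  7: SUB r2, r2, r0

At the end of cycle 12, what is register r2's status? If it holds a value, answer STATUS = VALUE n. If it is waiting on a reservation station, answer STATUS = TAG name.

STATUS = VALUE 3

cycle 1: issue SUB r2<-Add1 // r0:3,r1:5,r2:Add1,r3:4
cycle 2: issue SUB r2<-Add2 // r0:3,r1:5,r2:Add2,r3:4
cycle 3: CDB Add1=-2; issue SUB r0<-Add1 // r0:Add1,r1:5,r2:Add2,r3:4
cycle 4: CDB Add2=-1; issue MUL r3<-Mul1 // r0:Add1,r1:5,r2:-1,r3:Mul1
cycle 5: issue SUB r0<-Add2 // r0:Add2,r1:5,r2:-1,r3:Mul1
cycle 6: CDB Add1=-5; issue SUB r0<-Add1 // r0:Add1,r1:5,r2:-1,r3:Mul1
cycle 7: CDB Add2=6; issue MUL r3<-Mul2 // r0:Add1,r1:5,r2:-1,r3:Mul2
cycle 8: CDB Mul1=-5; issue SUB r2<-Add2 // r0:Add1,r1:5,r2:Add2,r3:Mul2
cycle 9: - // r0:Add1,r1:5,r2:Add2,r3:Mul2
cycle 10: CDB Add1=-4 // r0:-4,r1:5,r2:Add2,r3:Mul2
cycle 11: CDB Mul2=-5 // r0:-4,r1:5,r2:Add2,r3:-5
cycle 12: CDB Add2=3 // r0:-4,r1:5,r2:3,r3:-5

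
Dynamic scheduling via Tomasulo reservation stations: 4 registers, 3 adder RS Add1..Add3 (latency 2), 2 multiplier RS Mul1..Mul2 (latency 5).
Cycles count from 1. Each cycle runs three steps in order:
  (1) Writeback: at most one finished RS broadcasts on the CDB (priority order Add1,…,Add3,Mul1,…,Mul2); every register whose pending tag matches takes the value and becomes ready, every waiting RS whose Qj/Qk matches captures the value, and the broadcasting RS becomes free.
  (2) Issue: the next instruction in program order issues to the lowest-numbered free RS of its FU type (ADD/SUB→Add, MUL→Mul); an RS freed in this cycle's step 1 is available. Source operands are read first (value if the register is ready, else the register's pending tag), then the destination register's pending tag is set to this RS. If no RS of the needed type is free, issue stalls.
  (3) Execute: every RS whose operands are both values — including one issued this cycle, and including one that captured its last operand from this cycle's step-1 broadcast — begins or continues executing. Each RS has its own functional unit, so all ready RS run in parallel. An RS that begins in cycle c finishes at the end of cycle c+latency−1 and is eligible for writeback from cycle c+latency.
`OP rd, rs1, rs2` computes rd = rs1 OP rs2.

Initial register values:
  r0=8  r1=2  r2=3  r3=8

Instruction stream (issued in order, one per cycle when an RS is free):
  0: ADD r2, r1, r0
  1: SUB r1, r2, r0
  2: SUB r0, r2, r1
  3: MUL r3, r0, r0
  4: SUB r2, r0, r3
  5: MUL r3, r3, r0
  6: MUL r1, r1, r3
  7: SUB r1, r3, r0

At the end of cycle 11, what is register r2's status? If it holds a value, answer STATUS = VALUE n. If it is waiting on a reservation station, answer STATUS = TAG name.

STATUS = TAG Add2

c1: issue ADD r2<-Add1 | r0:8,r1:2,r2:Add1,r3:8
c2: issue SUB r1<-Add2 | r0:8,r1:Add2,r2:Add1,r3:8
c3: CDB Add1=10; issue SUB r0<-Add1 | r0:Add1,r1:Add2,r2:10,r3:8
c4: issue MUL r3<-Mul1 | r0:Add1,r1:Add2,r2:10,r3:Mul1
c5: CDB Add2=2; issue SUB r2<-Add2 | r0:Add1,r1:2,r2:Add2,r3:Mul1
c6: issue MUL r3<-Mul2 | r0:Add1,r1:2,r2:Add2,r3:Mul2
c7: CDB Add1=8; stall | r0:8,r1:2,r2:Add2,r3:Mul2
c8: stall | r0:8,r1:2,r2:Add2,r3:Mul2
c9: stall | r0:8,r1:2,r2:Add2,r3:Mul2
c10: stall | r0:8,r1:2,r2:Add2,r3:Mul2
c11: stall | r0:8,r1:2,r2:Add2,r3:Mul2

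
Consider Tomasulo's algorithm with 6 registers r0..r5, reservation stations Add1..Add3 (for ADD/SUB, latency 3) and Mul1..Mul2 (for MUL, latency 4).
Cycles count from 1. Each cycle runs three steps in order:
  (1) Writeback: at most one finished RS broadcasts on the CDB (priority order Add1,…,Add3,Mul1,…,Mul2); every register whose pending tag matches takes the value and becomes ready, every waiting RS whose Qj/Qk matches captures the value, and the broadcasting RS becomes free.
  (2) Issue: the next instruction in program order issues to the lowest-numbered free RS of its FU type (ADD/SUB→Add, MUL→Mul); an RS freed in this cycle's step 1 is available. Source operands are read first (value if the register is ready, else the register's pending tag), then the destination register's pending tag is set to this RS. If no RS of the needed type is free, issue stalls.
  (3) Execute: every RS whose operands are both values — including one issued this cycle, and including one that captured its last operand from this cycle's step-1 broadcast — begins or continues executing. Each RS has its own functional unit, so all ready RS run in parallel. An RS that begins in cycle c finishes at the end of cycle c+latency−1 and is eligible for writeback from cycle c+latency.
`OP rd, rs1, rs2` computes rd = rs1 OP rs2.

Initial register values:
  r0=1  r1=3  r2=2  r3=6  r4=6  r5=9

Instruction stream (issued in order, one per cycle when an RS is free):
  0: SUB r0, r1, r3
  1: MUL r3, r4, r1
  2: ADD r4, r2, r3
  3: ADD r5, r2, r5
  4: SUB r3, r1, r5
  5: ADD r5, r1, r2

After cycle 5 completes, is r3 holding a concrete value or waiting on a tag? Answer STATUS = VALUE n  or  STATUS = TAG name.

STATUS = TAG Add3

cycle 1: issue SUB r0<-Add1 // r0:Add1,r1:3,r2:2,r3:6,r4:6,r5:9
cycle 2: issue MUL r3<-Mul1 // r0:Add1,r1:3,r2:2,r3:Mul1,r4:6,r5:9
cycle 3: issue ADD r4<-Add2 // r0:Add1,r1:3,r2:2,r3:Mul1,r4:Add2,r5:9
cycle 4: CDB Add1=-3; issue ADD r5<-Add1 // r0:-3,r1:3,r2:2,r3:Mul1,r4:Add2,r5:Add1
cycle 5: issue SUB r3<-Add3 // r0:-3,r1:3,r2:2,r3:Add3,r4:Add2,r5:Add1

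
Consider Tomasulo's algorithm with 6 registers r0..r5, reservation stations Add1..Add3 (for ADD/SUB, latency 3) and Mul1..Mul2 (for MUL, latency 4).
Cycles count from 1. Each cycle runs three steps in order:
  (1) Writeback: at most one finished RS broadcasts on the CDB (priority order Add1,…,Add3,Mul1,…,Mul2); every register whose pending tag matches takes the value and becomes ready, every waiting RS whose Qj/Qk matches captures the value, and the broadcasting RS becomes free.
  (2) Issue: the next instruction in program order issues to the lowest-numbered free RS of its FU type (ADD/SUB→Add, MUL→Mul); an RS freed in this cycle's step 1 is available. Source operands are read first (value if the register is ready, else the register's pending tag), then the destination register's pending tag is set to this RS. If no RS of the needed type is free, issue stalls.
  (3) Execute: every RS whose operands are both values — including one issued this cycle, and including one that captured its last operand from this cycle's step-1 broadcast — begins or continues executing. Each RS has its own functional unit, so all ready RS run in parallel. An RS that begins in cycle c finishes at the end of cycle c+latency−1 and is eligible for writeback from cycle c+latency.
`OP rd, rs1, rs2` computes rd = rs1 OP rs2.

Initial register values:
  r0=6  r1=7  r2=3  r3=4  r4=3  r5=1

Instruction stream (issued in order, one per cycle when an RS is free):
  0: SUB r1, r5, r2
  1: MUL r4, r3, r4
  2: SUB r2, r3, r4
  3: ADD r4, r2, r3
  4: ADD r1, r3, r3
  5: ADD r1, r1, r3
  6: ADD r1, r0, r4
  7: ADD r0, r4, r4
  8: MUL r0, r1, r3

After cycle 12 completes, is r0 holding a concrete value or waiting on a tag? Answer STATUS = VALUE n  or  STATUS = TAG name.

STATUS = TAG Mul1

cycle 1: issue SUB r1<-Add1 // r0:6,r1:Add1,r2:3,r3:4,r4:3,r5:1
cycle 2: issue MUL r4<-Mul1 // r0:6,r1:Add1,r2:3,r3:4,r4:Mul1,r5:1
cycle 3: issue SUB r2<-Add2 // r0:6,r1:Add1,r2:Add2,r3:4,r4:Mul1,r5:1
cycle 4: CDB Add1=-2; issue ADD r4<-Add1 // r0:6,r1:-2,r2:Add2,r3:4,r4:Add1,r5:1
cycle 5: issue ADD r1<-Add3 // r0:6,r1:Add3,r2:Add2,r3:4,r4:Add1,r5:1
cycle 6: CDB Mul1=12; stall // r0:6,r1:Add3,r2:Add2,r3:4,r4:Add1,r5:1
cycle 7: stall // r0:6,r1:Add3,r2:Add2,r3:4,r4:Add1,r5:1
cycle 8: CDB Add3=8; issue ADD r1<-Add3 // r0:6,r1:Add3,r2:Add2,r3:4,r4:Add1,r5:1
cycle 9: CDB Add2=-8; issue ADD r1<-Add2 // r0:6,r1:Add2,r2:-8,r3:4,r4:Add1,r5:1
cycle 10: stall // r0:6,r1:Add2,r2:-8,r3:4,r4:Add1,r5:1
cycle 11: CDB Add3=12; issue ADD r0<-Add3 // r0:Add3,r1:Add2,r2:-8,r3:4,r4:Add1,r5:1
cycle 12: CDB Add1=-4; issue MUL r0<-Mul1 // r0:Mul1,r1:Add2,r2:-8,r3:4,r4:-4,r5:1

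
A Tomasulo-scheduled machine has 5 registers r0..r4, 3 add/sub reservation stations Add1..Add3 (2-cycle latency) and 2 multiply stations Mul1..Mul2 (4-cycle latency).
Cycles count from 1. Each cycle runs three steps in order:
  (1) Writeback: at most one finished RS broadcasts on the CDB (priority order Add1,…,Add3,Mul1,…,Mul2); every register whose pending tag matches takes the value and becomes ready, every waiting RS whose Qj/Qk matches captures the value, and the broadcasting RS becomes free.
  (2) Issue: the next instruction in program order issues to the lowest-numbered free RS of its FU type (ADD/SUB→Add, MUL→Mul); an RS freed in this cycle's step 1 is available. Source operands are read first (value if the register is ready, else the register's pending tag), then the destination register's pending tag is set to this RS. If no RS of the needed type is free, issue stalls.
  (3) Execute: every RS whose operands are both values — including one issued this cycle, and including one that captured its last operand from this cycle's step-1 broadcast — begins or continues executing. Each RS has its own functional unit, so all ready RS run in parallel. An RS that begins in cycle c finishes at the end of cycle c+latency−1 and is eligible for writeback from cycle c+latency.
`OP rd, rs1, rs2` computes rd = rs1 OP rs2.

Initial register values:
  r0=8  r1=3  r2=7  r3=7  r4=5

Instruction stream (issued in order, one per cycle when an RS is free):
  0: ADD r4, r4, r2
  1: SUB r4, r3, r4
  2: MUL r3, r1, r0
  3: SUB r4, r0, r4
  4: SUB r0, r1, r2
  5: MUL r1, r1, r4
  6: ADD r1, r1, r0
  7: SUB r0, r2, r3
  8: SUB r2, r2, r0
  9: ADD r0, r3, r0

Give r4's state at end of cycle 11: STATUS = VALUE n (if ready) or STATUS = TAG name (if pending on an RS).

STATUS = VALUE 13

c1: issue ADD r4<-Add1 | r0:8,r1:3,r2:7,r3:7,r4:Add1
c2: issue SUB r4<-Add2 | r0:8,r1:3,r2:7,r3:7,r4:Add2
c3: CDB Add1=12; issue MUL r3<-Mul1 | r0:8,r1:3,r2:7,r3:Mul1,r4:Add2
c4: issue SUB r4<-Add1 | r0:8,r1:3,r2:7,r3:Mul1,r4:Add1
c5: CDB Add2=-5; issue SUB r0<-Add2 | r0:Add2,r1:3,r2:7,r3:Mul1,r4:Add1
c6: issue MUL r1<-Mul2 | r0:Add2,r1:Mul2,r2:7,r3:Mul1,r4:Add1
c7: CDB Add1=13; issue ADD r1<-Add1 | r0:Add2,r1:Add1,r2:7,r3:Mul1,r4:13
c8: CDB Add2=-4; issue SUB r0<-Add2 | r0:Add2,r1:Add1,r2:7,r3:Mul1,r4:13
c9: CDB Mul1=24; issue SUB r2<-Add3 | r0:Add2,r1:Add1,r2:Add3,r3:24,r4:13
c10: stall | r0:Add2,r1:Add1,r2:Add3,r3:24,r4:13
c11: CDB Add2=-17; issue ADD r0<-Add2 | r0:Add2,r1:Add1,r2:Add3,r3:24,r4:13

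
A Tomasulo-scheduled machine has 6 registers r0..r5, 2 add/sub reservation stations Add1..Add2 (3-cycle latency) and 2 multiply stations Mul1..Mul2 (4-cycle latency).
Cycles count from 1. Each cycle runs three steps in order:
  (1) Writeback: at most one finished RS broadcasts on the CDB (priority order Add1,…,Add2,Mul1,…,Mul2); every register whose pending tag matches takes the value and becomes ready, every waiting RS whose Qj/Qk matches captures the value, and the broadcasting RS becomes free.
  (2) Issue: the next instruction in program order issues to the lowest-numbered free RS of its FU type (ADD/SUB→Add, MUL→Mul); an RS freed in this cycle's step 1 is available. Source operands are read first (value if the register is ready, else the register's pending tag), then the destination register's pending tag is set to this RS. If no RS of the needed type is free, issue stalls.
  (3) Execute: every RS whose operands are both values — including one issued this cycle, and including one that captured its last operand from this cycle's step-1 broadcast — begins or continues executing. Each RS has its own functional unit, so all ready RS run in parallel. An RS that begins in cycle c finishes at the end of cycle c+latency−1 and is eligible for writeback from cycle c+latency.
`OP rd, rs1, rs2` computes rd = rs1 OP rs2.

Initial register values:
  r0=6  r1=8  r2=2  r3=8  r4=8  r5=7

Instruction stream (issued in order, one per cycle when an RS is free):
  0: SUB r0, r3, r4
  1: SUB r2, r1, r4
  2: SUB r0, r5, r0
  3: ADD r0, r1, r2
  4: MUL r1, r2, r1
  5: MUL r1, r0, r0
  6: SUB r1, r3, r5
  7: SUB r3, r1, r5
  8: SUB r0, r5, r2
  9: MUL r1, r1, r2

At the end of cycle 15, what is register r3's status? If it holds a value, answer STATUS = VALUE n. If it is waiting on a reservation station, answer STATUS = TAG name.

STATUS = VALUE -6

c1: issue SUB r0<-Add1 | r0:Add1,r1:8,r2:2,r3:8,r4:8,r5:7
c2: issue SUB r2<-Add2 | r0:Add1,r1:8,r2:Add2,r3:8,r4:8,r5:7
c3: stall | r0:Add1,r1:8,r2:Add2,r3:8,r4:8,r5:7
c4: CDB Add1=0; issue SUB r0<-Add1 | r0:Add1,r1:8,r2:Add2,r3:8,r4:8,r5:7
c5: CDB Add2=0; issue ADD r0<-Add2 | r0:Add2,r1:8,r2:0,r3:8,r4:8,r5:7
c6: issue MUL r1<-Mul1 | r0:Add2,r1:Mul1,r2:0,r3:8,r4:8,r5:7
c7: CDB Add1=7; issue MUL r1<-Mul2 | r0:Add2,r1:Mul2,r2:0,r3:8,r4:8,r5:7
c8: CDB Add2=8; issue SUB r1<-Add1 | r0:8,r1:Add1,r2:0,r3:8,r4:8,r5:7
c9: issue SUB r3<-Add2 | r0:8,r1:Add1,r2:0,r3:Add2,r4:8,r5:7
c10: CDB Mul1=0; stall | r0:8,r1:Add1,r2:0,r3:Add2,r4:8,r5:7
c11: CDB Add1=1; issue SUB r0<-Add1 | r0:Add1,r1:1,r2:0,r3:Add2,r4:8,r5:7
c12: CDB Mul2=64; issue MUL r1<-Mul1 | r0:Add1,r1:Mul1,r2:0,r3:Add2,r4:8,r5:7
c13: - | r0:Add1,r1:Mul1,r2:0,r3:Add2,r4:8,r5:7
c14: CDB Add1=7 | r0:7,r1:Mul1,r2:0,r3:Add2,r4:8,r5:7
c15: CDB Add2=-6 | r0:7,r1:Mul1,r2:0,r3:-6,r4:8,r5:7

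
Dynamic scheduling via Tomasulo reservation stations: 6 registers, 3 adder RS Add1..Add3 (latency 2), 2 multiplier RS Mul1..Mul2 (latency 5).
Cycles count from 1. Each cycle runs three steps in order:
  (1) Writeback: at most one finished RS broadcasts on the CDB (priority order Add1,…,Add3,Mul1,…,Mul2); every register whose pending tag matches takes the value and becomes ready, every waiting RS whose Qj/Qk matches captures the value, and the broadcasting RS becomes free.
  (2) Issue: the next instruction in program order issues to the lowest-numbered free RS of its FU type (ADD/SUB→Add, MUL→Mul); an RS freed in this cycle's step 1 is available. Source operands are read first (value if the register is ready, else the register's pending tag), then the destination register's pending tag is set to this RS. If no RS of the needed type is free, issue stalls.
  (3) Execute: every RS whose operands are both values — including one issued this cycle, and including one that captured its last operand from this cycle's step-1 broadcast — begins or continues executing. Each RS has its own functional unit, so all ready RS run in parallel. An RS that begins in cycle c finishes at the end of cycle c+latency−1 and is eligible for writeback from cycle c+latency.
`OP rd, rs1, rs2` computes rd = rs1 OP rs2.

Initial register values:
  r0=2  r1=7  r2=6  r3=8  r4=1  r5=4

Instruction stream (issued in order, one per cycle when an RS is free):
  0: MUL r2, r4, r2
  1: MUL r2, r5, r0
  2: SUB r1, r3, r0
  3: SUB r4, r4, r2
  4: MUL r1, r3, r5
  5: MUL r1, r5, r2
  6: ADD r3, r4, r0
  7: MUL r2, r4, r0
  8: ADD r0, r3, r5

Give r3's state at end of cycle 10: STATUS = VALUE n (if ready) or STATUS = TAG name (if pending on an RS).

STATUS = TAG Add1

cycle 1: issue MUL r2<-Mul1 // r0:2,r1:7,r2:Mul1,r3:8,r4:1,r5:4
cycle 2: issue MUL r2<-Mul2 // r0:2,r1:7,r2:Mul2,r3:8,r4:1,r5:4
cycle 3: issue SUB r1<-Add1 // r0:2,r1:Add1,r2:Mul2,r3:8,r4:1,r5:4
cycle 4: issue SUB r4<-Add2 // r0:2,r1:Add1,r2:Mul2,r3:8,r4:Add2,r5:4
cycle 5: CDB Add1=6; stall // r0:2,r1:6,r2:Mul2,r3:8,r4:Add2,r5:4
cycle 6: CDB Mul1=6; issue MUL r1<-Mul1 // r0:2,r1:Mul1,r2:Mul2,r3:8,r4:Add2,r5:4
cycle 7: CDB Mul2=8; issue MUL r1<-Mul2 // r0:2,r1:Mul2,r2:8,r3:8,r4:Add2,r5:4
cycle 8: issue ADD r3<-Add1 // r0:2,r1:Mul2,r2:8,r3:Add1,r4:Add2,r5:4
cycle 9: CDB Add2=-7; stall // r0:2,r1:Mul2,r2:8,r3:Add1,r4:-7,r5:4
cycle 10: stall // r0:2,r1:Mul2,r2:8,r3:Add1,r4:-7,r5:4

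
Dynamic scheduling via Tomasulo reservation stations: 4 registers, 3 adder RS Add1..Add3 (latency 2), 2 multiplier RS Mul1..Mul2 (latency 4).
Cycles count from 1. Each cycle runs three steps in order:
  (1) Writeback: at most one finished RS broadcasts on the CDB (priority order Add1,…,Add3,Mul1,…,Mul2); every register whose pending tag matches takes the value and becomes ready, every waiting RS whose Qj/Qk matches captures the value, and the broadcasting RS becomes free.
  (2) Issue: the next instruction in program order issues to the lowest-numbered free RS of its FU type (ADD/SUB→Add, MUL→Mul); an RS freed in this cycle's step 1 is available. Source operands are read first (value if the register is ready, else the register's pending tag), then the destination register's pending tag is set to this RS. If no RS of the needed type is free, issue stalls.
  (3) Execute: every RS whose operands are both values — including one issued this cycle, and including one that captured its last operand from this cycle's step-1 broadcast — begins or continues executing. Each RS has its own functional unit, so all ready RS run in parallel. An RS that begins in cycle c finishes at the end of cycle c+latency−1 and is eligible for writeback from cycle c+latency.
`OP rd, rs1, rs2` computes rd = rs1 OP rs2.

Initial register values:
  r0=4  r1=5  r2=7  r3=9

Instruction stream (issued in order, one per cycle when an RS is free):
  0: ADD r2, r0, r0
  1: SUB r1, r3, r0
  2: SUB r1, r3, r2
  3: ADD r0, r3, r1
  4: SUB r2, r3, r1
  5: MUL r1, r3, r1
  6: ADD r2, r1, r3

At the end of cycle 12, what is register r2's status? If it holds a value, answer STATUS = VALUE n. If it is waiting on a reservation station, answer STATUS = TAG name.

STATUS = VALUE 18

cycle 1: issue ADD r2<-Add1 // r0:4,r1:5,r2:Add1,r3:9
cycle 2: issue SUB r1<-Add2 // r0:4,r1:Add2,r2:Add1,r3:9
cycle 3: CDB Add1=8; issue SUB r1<-Add1 // r0:4,r1:Add1,r2:8,r3:9
cycle 4: CDB Add2=5; issue ADD r0<-Add2 // r0:Add2,r1:Add1,r2:8,r3:9
cycle 5: CDB Add1=1; issue SUB r2<-Add1 // r0:Add2,r1:1,r2:Add1,r3:9
cycle 6: issue MUL r1<-Mul1 // r0:Add2,r1:Mul1,r2:Add1,r3:9
cycle 7: CDB Add1=8; issue ADD r2<-Add1 // r0:Add2,r1:Mul1,r2:Add1,r3:9
cycle 8: CDB Add2=10 // r0:10,r1:Mul1,r2:Add1,r3:9
cycle 9: - // r0:10,r1:Mul1,r2:Add1,r3:9
cycle 10: CDB Mul1=9 // r0:10,r1:9,r2:Add1,r3:9
cycle 11: - // r0:10,r1:9,r2:Add1,r3:9
cycle 12: CDB Add1=18 // r0:10,r1:9,r2:18,r3:9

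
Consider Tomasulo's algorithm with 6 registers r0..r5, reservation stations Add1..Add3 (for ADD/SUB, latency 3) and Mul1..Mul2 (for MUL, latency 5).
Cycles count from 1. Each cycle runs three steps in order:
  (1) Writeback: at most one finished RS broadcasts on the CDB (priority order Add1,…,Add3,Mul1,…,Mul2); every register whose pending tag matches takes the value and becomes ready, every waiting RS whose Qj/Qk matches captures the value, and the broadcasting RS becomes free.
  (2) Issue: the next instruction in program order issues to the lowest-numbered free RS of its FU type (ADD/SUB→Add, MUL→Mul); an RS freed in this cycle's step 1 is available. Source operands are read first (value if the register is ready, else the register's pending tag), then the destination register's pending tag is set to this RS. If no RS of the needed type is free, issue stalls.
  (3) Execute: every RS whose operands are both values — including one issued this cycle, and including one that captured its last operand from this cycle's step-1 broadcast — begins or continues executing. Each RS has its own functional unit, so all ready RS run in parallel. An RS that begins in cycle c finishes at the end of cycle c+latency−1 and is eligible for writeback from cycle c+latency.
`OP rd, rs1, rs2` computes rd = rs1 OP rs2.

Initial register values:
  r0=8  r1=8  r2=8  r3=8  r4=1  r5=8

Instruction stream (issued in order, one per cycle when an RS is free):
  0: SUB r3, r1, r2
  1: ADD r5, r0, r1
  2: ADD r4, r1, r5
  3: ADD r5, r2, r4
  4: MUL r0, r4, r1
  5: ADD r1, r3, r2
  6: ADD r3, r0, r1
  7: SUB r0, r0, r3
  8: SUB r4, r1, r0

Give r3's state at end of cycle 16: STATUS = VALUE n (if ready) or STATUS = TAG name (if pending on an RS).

STATUS = VALUE 200

c1: issue SUB r3<-Add1 | r0:8,r1:8,r2:8,r3:Add1,r4:1,r5:8
c2: issue ADD r5<-Add2 | r0:8,r1:8,r2:8,r3:Add1,r4:1,r5:Add2
c3: issue ADD r4<-Add3 | r0:8,r1:8,r2:8,r3:Add1,r4:Add3,r5:Add2
c4: CDB Add1=0; issue ADD r5<-Add1 | r0:8,r1:8,r2:8,r3:0,r4:Add3,r5:Add1
c5: CDB Add2=16; issue MUL r0<-Mul1 | r0:Mul1,r1:8,r2:8,r3:0,r4:Add3,r5:Add1
c6: issue ADD r1<-Add2 | r0:Mul1,r1:Add2,r2:8,r3:0,r4:Add3,r5:Add1
c7: stall | r0:Mul1,r1:Add2,r2:8,r3:0,r4:Add3,r5:Add1
c8: CDB Add3=24; issue ADD r3<-Add3 | r0:Mul1,r1:Add2,r2:8,r3:Add3,r4:24,r5:Add1
c9: CDB Add2=8; issue SUB r0<-Add2 | r0:Add2,r1:8,r2:8,r3:Add3,r4:24,r5:Add1
c10: stall | r0:Add2,r1:8,r2:8,r3:Add3,r4:24,r5:Add1
c11: CDB Add1=32; issue SUB r4<-Add1 | r0:Add2,r1:8,r2:8,r3:Add3,r4:Add1,r5:32
c12: - | r0:Add2,r1:8,r2:8,r3:Add3,r4:Add1,r5:32
c13: CDB Mul1=192 | r0:Add2,r1:8,r2:8,r3:Add3,r4:Add1,r5:32
c14: - | r0:Add2,r1:8,r2:8,r3:Add3,r4:Add1,r5:32
c15: - | r0:Add2,r1:8,r2:8,r3:Add3,r4:Add1,r5:32
c16: CDB Add3=200 | r0:Add2,r1:8,r2:8,r3:200,r4:Add1,r5:32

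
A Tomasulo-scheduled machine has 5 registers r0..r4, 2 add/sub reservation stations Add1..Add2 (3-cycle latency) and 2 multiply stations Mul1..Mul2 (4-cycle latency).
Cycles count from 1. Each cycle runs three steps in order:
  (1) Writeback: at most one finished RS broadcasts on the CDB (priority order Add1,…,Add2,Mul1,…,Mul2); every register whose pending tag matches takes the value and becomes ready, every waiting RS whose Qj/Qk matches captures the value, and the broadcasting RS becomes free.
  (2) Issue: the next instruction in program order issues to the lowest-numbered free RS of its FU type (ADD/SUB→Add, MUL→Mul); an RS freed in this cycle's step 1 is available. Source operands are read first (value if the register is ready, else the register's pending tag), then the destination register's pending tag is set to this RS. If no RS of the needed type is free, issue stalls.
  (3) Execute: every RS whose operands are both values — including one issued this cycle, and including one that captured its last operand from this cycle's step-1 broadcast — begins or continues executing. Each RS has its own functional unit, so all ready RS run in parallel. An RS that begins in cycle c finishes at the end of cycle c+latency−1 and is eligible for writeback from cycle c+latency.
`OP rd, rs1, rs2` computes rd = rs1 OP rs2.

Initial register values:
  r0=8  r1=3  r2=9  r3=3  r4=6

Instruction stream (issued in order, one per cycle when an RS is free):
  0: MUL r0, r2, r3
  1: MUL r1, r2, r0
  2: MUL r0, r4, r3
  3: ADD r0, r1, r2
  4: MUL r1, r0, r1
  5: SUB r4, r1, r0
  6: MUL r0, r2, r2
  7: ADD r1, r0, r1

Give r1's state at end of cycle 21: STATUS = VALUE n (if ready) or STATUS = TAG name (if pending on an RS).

STATUS = VALUE 61317

c1: issue MUL r0<-Mul1 | r0:Mul1,r1:3,r2:9,r3:3,r4:6
c2: issue MUL r1<-Mul2 | r0:Mul1,r1:Mul2,r2:9,r3:3,r4:6
c3: stall | r0:Mul1,r1:Mul2,r2:9,r3:3,r4:6
c4: stall | r0:Mul1,r1:Mul2,r2:9,r3:3,r4:6
c5: CDB Mul1=27; issue MUL r0<-Mul1 | r0:Mul1,r1:Mul2,r2:9,r3:3,r4:6
c6: issue ADD r0<-Add1 | r0:Add1,r1:Mul2,r2:9,r3:3,r4:6
c7: stall | r0:Add1,r1:Mul2,r2:9,r3:3,r4:6
c8: stall | r0:Add1,r1:Mul2,r2:9,r3:3,r4:6
c9: CDB Mul1=18; issue MUL r1<-Mul1 | r0:Add1,r1:Mul1,r2:9,r3:3,r4:6
c10: CDB Mul2=243; issue SUB r4<-Add2 | r0:Add1,r1:Mul1,r2:9,r3:3,r4:Add2
c11: issue MUL r0<-Mul2 | r0:Mul2,r1:Mul1,r2:9,r3:3,r4:Add2
c12: stall | r0:Mul2,r1:Mul1,r2:9,r3:3,r4:Add2
c13: CDB Add1=252; issue ADD r1<-Add1 | r0:Mul2,r1:Add1,r2:9,r3:3,r4:Add2
c14: - | r0:Mul2,r1:Add1,r2:9,r3:3,r4:Add2
c15: CDB Mul2=81 | r0:81,r1:Add1,r2:9,r3:3,r4:Add2
c16: - | r0:81,r1:Add1,r2:9,r3:3,r4:Add2
c17: CDB Mul1=61236 | r0:81,r1:Add1,r2:9,r3:3,r4:Add2
c18: - | r0:81,r1:Add1,r2:9,r3:3,r4:Add2
c19: - | r0:81,r1:Add1,r2:9,r3:3,r4:Add2
c20: CDB Add1=61317 | r0:81,r1:61317,r2:9,r3:3,r4:Add2
c21: CDB Add2=60984 | r0:81,r1:61317,r2:9,r3:3,r4:60984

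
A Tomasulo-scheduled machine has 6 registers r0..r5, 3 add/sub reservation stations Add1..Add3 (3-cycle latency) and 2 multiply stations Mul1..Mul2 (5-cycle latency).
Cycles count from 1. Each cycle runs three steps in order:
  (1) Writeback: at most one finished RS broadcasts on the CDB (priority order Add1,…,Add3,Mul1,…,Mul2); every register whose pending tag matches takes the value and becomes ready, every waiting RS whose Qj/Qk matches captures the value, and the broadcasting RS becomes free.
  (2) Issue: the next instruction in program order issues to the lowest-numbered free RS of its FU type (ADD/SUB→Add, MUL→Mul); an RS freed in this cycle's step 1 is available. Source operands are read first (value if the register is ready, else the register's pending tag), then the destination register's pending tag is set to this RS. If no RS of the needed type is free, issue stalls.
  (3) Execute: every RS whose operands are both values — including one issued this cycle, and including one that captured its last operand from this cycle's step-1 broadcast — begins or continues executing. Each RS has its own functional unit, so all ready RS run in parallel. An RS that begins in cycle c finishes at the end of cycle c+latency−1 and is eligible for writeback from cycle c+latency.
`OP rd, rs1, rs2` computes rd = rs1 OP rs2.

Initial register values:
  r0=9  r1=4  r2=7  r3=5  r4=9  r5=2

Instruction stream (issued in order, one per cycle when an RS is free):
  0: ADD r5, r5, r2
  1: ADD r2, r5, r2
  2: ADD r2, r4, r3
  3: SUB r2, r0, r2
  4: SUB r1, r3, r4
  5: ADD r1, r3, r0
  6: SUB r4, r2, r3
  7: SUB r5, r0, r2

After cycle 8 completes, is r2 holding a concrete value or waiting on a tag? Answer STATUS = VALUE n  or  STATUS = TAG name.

  c1: issue ADD r5<-Add1  regs: r0:9,r1:4,r2:7,r3:5,r4:9,r5:Add1
  c2: issue ADD r2<-Add2  regs: r0:9,r1:4,r2:Add2,r3:5,r4:9,r5:Add1
  c3: issue ADD r2<-Add3  regs: r0:9,r1:4,r2:Add3,r3:5,r4:9,r5:Add1
  c4: CDB Add1=9; issue SUB r2<-Add1  regs: r0:9,r1:4,r2:Add1,r3:5,r4:9,r5:9
  c5: stall  regs: r0:9,r1:4,r2:Add1,r3:5,r4:9,r5:9
  c6: CDB Add3=14; issue SUB r1<-Add3  regs: r0:9,r1:Add3,r2:Add1,r3:5,r4:9,r5:9
  c7: CDB Add2=16; issue ADD r1<-Add2  regs: r0:9,r1:Add2,r2:Add1,r3:5,r4:9,r5:9
  c8: stall  regs: r0:9,r1:Add2,r2:Add1,r3:5,r4:9,r5:9

STATUS = TAG Add1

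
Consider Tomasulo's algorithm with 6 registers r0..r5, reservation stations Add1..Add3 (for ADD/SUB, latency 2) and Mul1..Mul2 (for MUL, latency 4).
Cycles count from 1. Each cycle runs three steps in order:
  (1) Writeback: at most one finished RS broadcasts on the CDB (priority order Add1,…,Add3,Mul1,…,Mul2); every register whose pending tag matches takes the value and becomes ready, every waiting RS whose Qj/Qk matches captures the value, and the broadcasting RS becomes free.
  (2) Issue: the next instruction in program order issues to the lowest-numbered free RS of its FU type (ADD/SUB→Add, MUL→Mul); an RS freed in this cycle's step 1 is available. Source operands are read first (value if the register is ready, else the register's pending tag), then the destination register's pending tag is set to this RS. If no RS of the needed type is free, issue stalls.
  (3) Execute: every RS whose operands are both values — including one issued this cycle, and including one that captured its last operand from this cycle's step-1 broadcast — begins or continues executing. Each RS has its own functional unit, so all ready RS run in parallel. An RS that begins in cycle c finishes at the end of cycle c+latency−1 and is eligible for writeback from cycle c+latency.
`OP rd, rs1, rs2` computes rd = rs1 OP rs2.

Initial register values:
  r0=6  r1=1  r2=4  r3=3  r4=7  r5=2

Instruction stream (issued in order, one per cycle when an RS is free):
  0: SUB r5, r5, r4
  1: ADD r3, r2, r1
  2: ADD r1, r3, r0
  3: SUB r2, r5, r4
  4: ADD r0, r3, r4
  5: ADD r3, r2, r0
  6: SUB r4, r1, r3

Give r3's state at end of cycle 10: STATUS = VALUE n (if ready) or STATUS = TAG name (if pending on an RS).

STATUS = VALUE 0

  c1: issue SUB r5<-Add1  regs: r0:6,r1:1,r2:4,r3:3,r4:7,r5:Add1
  c2: issue ADD r3<-Add2  regs: r0:6,r1:1,r2:4,r3:Add2,r4:7,r5:Add1
  c3: CDB Add1=-5; issue ADD r1<-Add1  regs: r0:6,r1:Add1,r2:4,r3:Add2,r4:7,r5:-5
  c4: CDB Add2=5; issue SUB r2<-Add2  regs: r0:6,r1:Add1,r2:Add2,r3:5,r4:7,r5:-5
  c5: issue ADD r0<-Add3  regs: r0:Add3,r1:Add1,r2:Add2,r3:5,r4:7,r5:-5
  c6: CDB Add1=11; issue ADD r3<-Add1  regs: r0:Add3,r1:11,r2:Add2,r3:Add1,r4:7,r5:-5
  c7: CDB Add2=-12; issue SUB r4<-Add2  regs: r0:Add3,r1:11,r2:-12,r3:Add1,r4:Add2,r5:-5
  c8: CDB Add3=12  regs: r0:12,r1:11,r2:-12,r3:Add1,r4:Add2,r5:-5
  c9: -  regs: r0:12,r1:11,r2:-12,r3:Add1,r4:Add2,r5:-5
  c10: CDB Add1=0  regs: r0:12,r1:11,r2:-12,r3:0,r4:Add2,r5:-5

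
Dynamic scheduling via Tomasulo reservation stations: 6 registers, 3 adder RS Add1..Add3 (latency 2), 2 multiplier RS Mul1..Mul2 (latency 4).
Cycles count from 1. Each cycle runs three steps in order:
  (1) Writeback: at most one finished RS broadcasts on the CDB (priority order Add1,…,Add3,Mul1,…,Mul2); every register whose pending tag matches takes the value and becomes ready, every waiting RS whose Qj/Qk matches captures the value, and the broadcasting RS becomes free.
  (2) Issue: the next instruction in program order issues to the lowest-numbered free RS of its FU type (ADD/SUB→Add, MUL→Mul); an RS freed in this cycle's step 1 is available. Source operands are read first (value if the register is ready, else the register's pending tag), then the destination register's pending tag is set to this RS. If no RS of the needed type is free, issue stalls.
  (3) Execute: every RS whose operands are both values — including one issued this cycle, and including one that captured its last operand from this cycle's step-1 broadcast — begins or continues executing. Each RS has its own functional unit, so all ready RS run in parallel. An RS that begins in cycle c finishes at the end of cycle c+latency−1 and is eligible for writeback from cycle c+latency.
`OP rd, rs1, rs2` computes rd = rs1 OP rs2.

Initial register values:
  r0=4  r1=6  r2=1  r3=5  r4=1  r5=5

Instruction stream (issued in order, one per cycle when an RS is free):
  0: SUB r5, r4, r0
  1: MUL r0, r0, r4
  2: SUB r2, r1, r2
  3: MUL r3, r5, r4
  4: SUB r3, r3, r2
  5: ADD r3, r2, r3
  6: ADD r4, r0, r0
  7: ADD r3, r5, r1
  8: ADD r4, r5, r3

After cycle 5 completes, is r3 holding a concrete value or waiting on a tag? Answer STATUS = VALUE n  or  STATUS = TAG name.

  c1: issue SUB r5<-Add1  regs: r0:4,r1:6,r2:1,r3:5,r4:1,r5:Add1
  c2: issue MUL r0<-Mul1  regs: r0:Mul1,r1:6,r2:1,r3:5,r4:1,r5:Add1
  c3: CDB Add1=-3; issue SUB r2<-Add1  regs: r0:Mul1,r1:6,r2:Add1,r3:5,r4:1,r5:-3
  c4: issue MUL r3<-Mul2  regs: r0:Mul1,r1:6,r2:Add1,r3:Mul2,r4:1,r5:-3
  c5: CDB Add1=5; issue SUB r3<-Add1  regs: r0:Mul1,r1:6,r2:5,r3:Add1,r4:1,r5:-3

STATUS = TAG Add1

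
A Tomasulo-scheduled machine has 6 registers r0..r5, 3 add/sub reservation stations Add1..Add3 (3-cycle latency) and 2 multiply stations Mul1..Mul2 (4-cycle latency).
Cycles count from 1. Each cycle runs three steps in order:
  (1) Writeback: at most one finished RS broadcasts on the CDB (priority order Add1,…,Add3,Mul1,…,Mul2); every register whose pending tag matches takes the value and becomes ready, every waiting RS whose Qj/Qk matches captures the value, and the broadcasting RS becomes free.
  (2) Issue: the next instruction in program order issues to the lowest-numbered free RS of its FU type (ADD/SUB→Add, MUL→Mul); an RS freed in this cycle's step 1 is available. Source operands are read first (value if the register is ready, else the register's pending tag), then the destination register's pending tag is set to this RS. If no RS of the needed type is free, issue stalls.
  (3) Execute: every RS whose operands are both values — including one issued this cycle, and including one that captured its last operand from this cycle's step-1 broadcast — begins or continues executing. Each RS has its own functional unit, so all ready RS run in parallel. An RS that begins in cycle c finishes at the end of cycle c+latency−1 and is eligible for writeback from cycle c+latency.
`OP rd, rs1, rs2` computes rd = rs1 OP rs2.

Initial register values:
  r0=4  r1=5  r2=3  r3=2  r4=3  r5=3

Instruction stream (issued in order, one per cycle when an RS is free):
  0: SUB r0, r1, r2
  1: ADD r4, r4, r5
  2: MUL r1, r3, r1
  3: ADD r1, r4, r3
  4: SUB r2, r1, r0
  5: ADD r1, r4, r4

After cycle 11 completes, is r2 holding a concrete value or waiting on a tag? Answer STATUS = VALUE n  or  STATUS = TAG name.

STATUS = VALUE 6

c1: issue SUB r0<-Add1 | r0:Add1,r1:5,r2:3,r3:2,r4:3,r5:3
c2: issue ADD r4<-Add2 | r0:Add1,r1:5,r2:3,r3:2,r4:Add2,r5:3
c3: issue MUL r1<-Mul1 | r0:Add1,r1:Mul1,r2:3,r3:2,r4:Add2,r5:3
c4: CDB Add1=2; issue ADD r1<-Add1 | r0:2,r1:Add1,r2:3,r3:2,r4:Add2,r5:3
c5: CDB Add2=6; issue SUB r2<-Add2 | r0:2,r1:Add1,r2:Add2,r3:2,r4:6,r5:3
c6: issue ADD r1<-Add3 | r0:2,r1:Add3,r2:Add2,r3:2,r4:6,r5:3
c7: CDB Mul1=10 | r0:2,r1:Add3,r2:Add2,r3:2,r4:6,r5:3
c8: CDB Add1=8 | r0:2,r1:Add3,r2:Add2,r3:2,r4:6,r5:3
c9: CDB Add3=12 | r0:2,r1:12,r2:Add2,r3:2,r4:6,r5:3
c10: - | r0:2,r1:12,r2:Add2,r3:2,r4:6,r5:3
c11: CDB Add2=6 | r0:2,r1:12,r2:6,r3:2,r4:6,r5:3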